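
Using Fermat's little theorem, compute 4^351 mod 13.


Fermat's little theorem: if p is prime and gcd(a,p)=1, then a^(p-1) ≡ 1 (mod p)
p = 13 is prime, gcd(4,13) = 1
Reduce exponent: 351 mod 12 = 3
So 4^351 ≡ 4^3 (mod 13)
4^3 mod 13 = 12

4^351 ≡ 12 (mod 13)


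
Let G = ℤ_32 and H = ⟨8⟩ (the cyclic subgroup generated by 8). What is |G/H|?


|⟨8⟩| = n / gcd(8, 32) = 32 / 8 = 4
H is normal (ℤ_32 is abelian).
|G/H| = |G| / |H| = 32 / 4 = 8

|G/H| = 8


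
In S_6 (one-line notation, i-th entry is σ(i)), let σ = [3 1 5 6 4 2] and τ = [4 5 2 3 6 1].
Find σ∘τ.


σ∘τ: apply τ first, then σ
1 →τ 4 →σ 6
2 →τ 5 →σ 4
3 →τ 2 →σ 1
4 →τ 3 →σ 5
5 →τ 6 →σ 2
6 →τ 1 →σ 3

σ∘τ = [6 4 1 5 2 3]


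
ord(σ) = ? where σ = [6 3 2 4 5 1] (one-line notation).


Cycle decomposition: (1 6) (2 3)
Cycle lengths: 2, 2
Order = lcm(2, 2) = 2

ord(σ) = 2


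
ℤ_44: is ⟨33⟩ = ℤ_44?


g generates ℤ_n iff gcd(g, n) = 1
gcd(33, 44) = 11
Since gcd = 11 ≠ 1, ⟨33⟩ has order 4 < 44, so 33 is not a generator.

No, 33 does not generate ℤ_44


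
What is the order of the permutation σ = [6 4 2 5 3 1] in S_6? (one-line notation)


Cycle decomposition: (1 6) (2 4 5 3)
Cycle lengths: 2, 4
Order = lcm(2, 4) = 4

ord(σ) = 4


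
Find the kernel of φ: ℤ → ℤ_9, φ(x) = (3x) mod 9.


Kernel = preimage of identity
ker(φ) = {x ∈ ℤ : 3x ≡ 0 (mod 9)}. gcd(3,9) = 3, so 3x ≡ 0 (mod 9) ⟺ x ≡ 0 (mod 9/3 = 3). Hence ker(φ) = 3ℤ

ker(φ) = 3ℤ


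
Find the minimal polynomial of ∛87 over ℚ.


∛87 satisfies x³ - 87 = 0, irreducible over ℚ (no rational root; 87 is not a perfect cube)

Minimal polynomial: x³ - 87


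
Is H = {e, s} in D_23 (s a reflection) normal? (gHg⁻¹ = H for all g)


H = {e, s} in D_23 (s a reflection)
r·s·r⁻¹ = sr⁻² ≠ s for n ≥ 3, so {e, s} is not closed under conjugation

No, not a normal subgroup


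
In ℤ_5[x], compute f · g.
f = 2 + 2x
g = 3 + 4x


Expand and collect like terms; reduce coefficients mod 5:
x^0: 2·3 = 6 ≡ 1 (mod 5)
x^1: 2·4 + 2·3 = 14 ≡ 4 (mod 5)
x^2: 2·4 = 8 ≡ 3 (mod 5)
Result: 1 + 4x + 3x^2

f · g = 1 + 4x + 3x^2


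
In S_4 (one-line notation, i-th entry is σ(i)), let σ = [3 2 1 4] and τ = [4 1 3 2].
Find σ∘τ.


σ∘τ: apply τ first, then σ
1 →τ 4 →σ 4
2 →τ 1 →σ 3
3 →τ 3 →σ 1
4 →τ 2 →σ 2

σ∘τ = [4 3 1 2]


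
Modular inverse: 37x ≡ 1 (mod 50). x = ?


Use the extended Euclidean algorithm to write 1 = 37·s + 50·t; then s mod 50 is the inverse.
Euclidean algorithm:
  37 = 0·50 + 37
  50 = 1·37 + 13
  37 = 2·13 + 11
  13 = 1·11 + 2
  11 = 5·2 + 1
  2 = 2·1 + 0
gcd(37,50) = 1
Back-substitution gives: 37·(23) + 50·(-17) = 1
So 37⁻¹ ≡ 23 ≡ 23 (mod 50)
Check: 37 × 23 = 851 ≡ 1 (mod 50) ✓

37⁻¹ ≡ 23 (mod 50)


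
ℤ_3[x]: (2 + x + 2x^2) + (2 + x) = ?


Add coefficients mod 3:
x^0: 2 + 2 = 1 (mod 3)
x^1: 1 + 1 = 2 (mod 3)
x^2: 2 + 0 = 2 (mod 3)
Result: 1 + 2x + 2x^2

f + g = 1 + 2x + 2x^2


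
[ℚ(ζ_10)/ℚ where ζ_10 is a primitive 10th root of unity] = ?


[ℚ(ζ_n):ℚ] = deg Φ_n(x) = φ(n). Here φ(10) = 4

[ℚ(ζ_10)/ℚ where ζ_10 is a primitive 10th root of unity] = 4


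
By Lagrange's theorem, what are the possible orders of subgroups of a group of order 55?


Lagrange's theorem: |H| divides |G|
|G| = 55
Divisors of 55: 1, 5, 11, 55

Possible subgroup orders: {1, 5, 11, 55}


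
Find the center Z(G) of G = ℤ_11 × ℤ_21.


Z(G) = {g ∈ G | gx = xg for all x ∈ G}
Direct product of abelian groups is abelian, so Z(G) = G

Z(ℤ_11 × ℤ_21) = ℤ_11 × ℤ_21


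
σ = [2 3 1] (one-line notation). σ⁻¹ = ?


To find σ⁻¹, swap domain and range:
σ(1) = 2 → σ⁻¹(2) = 1
σ(2) = 3 → σ⁻¹(3) = 2
σ(3) = 1 → σ⁻¹(1) = 3

σ⁻¹ = [3 1 2]


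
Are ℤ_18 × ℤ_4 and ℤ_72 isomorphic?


Comparing ℤ_18 × ℤ_4 and ℤ_72:
gcd(18,4) = 2 ≠ 1. Max element order in ℤ_18×ℤ_4 is lcm(18,4) = 36 < 72, so it has no element of order 72

No, ℤ_18 × ℤ_4 ≇ ℤ_72


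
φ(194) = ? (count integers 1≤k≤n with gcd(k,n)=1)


Factor n: 194 = 2 × 97
φ(n) = n · ∏(1 - 1/p) over distinct primes p | n
φ(194) = 194 · (1 - 1/2) · (1 - 1/97) = 96

φ(194) = 96


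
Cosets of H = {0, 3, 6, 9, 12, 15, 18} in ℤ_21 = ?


H = {0, 3, 6, 9, 12, 15, 18}, |H| = 7
Number of cosets = |G|/|H| = 21/7 = 3
0 + H = {0, 3, 6, 9, 12, 15, 18}
1 + H = {1, 4, 7, 10, 13, 16, 19}
2 + H = {2, 5, 8, 11, 14, 17, 20}

Cosets: 0+H={0,3,6,9,12,15,18}; 1+H={1,4,7,10,13,16,19}; 2+H={2,5,8,11,14,17,20}


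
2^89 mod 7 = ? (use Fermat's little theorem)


Fermat's little theorem: if p is prime and gcd(a,p)=1, then a^(p-1) ≡ 1 (mod p)
p = 7 is prime, gcd(2,7) = 1
Reduce exponent: 89 mod 6 = 5
So 2^89 ≡ 2^5 (mod 7)
2^5 mod 7 = 4

2^89 ≡ 4 (mod 7)


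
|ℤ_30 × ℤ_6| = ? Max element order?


|ℤ_30 × ℤ_6| = 30 × 6 = 180
Max element order = lcm(30,6) = 30
Cyclic? No (gcd=6)

|ℤ_30×ℤ_6| = 180, max element order = 30


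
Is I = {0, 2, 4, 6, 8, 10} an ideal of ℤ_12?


Check ideal conditions for I = {0, 2, 4, 6, 8, 10} in ℤ_12:
(1) I is an additive subgroup? Yes
(2) For r ∈ ℤ_12 and a ∈ I: r·a ∈ I? Yes

Yes, I is an ideal of ℤ_12


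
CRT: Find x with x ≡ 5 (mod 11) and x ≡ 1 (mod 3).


m₁ = 11, m₂ = 3, gcd = 1, so CRT applies. M = m₁·m₂ = 33
Let M₁ = M/m₁ = 3, M₂ = M/m₂ = 11
Find y₁ ≡ M₁⁻¹ (mod m₁): 3⁻¹ ≡ 4 (mod 11)
Find y₂ ≡ M₂⁻¹ (mod m₂): 11⁻¹ ≡ 2 (mod 3)
x = a₁·M₁·y₁ + a₂·M₂·y₂ = 5·3·4 + 1·11·2 = 82
Reduce mod 33: x ≡ 16
Check: 16 mod 11 = 5 ✓, 16 mod 3 = 1 ✓

x ≡ 16 (mod 33)


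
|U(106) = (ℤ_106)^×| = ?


U(n) is the group of units mod n; |U(n)| = φ(n)
|U(106)| = φ(106) = 52

|U(106) = (ℤ_106)^×| = 52


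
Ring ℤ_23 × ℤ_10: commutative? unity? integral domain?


Direct product ring; commutative with unity (1,1); but (1,0)·(0,1) = (0,0) gives zero divisors, so not an integral domain
Commutative: Yes
Integral domain: No
Has unity: Yes

ℤ_23 × ℤ_10: Commutative=Yes, Unity=Yes


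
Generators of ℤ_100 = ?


g generates ℤ_n iff gcd(g,n) = 1
Prime factors of 100: 2, 5
Generators are g ∈ {1,...,99} not divisible by any of these primes.
Generators: {1, 3, 7, 9, 11, 13, 17, 19, 21, 23, 27, 29, 31, 33, 37, 39, 41, 43, 47, 49, 51, 53, 57, 59, 61, 63, 67, 69, 71, 73, 77, 79, 81, 83, 87, 89, 91, 93, 97, 99}
Number of generators = φ(100) = 40

Generators of ℤ_100 = {1, 3, 7, 9, 11, 13, 17, 19, 21, 23, 27, 29, 31, 33, 37, 39, 41, 43, 47, 49, 51, 53, 57, 59, 61, 63, 67, 69, 71, 73, 77, 79, 81, 83, 87, 89, 91, 93, 97, 99}


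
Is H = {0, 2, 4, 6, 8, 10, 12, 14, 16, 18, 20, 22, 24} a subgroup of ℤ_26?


Subgroup test for H = {0, 2, 4, 6, 8, 10, 12, 14, 16, 18, 20, 22, 24} in (ℤ_26, +):
(1) 0 ∈ H? Yes
(2) Closure: for all a,b ∈ H, (a+b) mod 26 ∈ H? Yes
(3) Inverses: for all a ∈ H, -a mod 26 ∈ H? Yes

Yes, H is a subgroup of ℤ_26


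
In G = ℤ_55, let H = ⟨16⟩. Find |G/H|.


|⟨16⟩| = n / gcd(16, 55) = 55 / 1 = 55
H is normal (ℤ_55 is abelian).
|G/H| = |G| / |H| = 55 / 55 = 1

|G/H| = 1


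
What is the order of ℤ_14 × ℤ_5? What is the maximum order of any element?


|ℤ_14 × ℤ_5| = 14 × 5 = 70
Max element order = lcm(14,5) = 70
Cyclic? Yes (gcd=1)

|ℤ_14×ℤ_5| = 70, max element order = 70


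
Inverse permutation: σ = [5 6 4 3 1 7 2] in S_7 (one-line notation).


To find σ⁻¹, swap domain and range:
σ(1) = 5 → σ⁻¹(5) = 1
σ(2) = 6 → σ⁻¹(6) = 2
σ(3) = 4 → σ⁻¹(4) = 3
σ(4) = 3 → σ⁻¹(3) = 4
σ(5) = 1 → σ⁻¹(1) = 5
σ(6) = 7 → σ⁻¹(7) = 6
σ(7) = 2 → σ⁻¹(2) = 7

σ⁻¹ = [5 7 4 3 1 2 6]


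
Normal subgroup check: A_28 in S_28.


H = A_28 in S_28
A_28 has index 2 in S_28, and every subgroup of index 2 is normal

Yes, normal subgroup


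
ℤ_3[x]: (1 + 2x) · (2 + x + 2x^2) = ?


Expand and collect like terms; reduce coefficients mod 3:
x^0: 1·2 = 2 ≡ 2 (mod 3)
x^1: 1·1 + 2·2 = 5 ≡ 2 (mod 3)
x^2: 1·2 + 2·1 = 4 ≡ 1 (mod 3)
x^3: 2·2 = 4 ≡ 1 (mod 3)
Result: 2 + 2x + x^2 + x^3

f · g = 2 + 2x + x^2 + x^3


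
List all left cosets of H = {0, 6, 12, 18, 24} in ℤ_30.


H = {0, 6, 12, 18, 24}, |H| = 5
Number of cosets = |G|/|H| = 30/5 = 6
0 + H = {0, 6, 12, 18, 24}
1 + H = {1, 7, 13, 19, 25}
2 + H = {2, 8, 14, 20, 26}
3 + H = {3, 9, 15, 21, 27}
4 + H = {4, 10, 16, 22, 28}
5 + H = {5, 11, 17, 23, 29}

Cosets: 0+H={0,6,12,18,24}; 1+H={1,7,13,19,25}; 2+H={2,8,14,20,26}; 3+H={3,9,15,21,27}; 4+H={4,10,16,22,28}; 5+H={5,11,17,23,29}


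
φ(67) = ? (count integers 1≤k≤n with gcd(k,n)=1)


Factor n: 67 = 67
φ(n) = n · ∏(1 - 1/p) over distinct primes p | n
φ(67) = 67 · (1 - 1/67) = 66

φ(67) = 66


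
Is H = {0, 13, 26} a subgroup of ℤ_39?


Subgroup test for H = {0, 13, 26} in (ℤ_39, +):
(1) 0 ∈ H? Yes
(2) Closure: for all a,b ∈ H, (a+b) mod 39 ∈ H? Yes
(3) Inverses: for all a ∈ H, -a mod 39 ∈ H? Yes

Yes, H is a subgroup of ℤ_39


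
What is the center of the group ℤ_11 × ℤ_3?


Z(G) = {g ∈ G | gx = xg for all x ∈ G}
Direct product of abelian groups is abelian, so Z(G) = G

Z(ℤ_11 × ℤ_3) = ℤ_11 × ℤ_3


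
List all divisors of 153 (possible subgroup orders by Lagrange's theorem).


Lagrange's theorem: |H| divides |G|
|G| = 153
Divisors of 153: 1, 3, 9, 17, 51, 153

Possible subgroup orders: {1, 3, 9, 17, 51, 153}


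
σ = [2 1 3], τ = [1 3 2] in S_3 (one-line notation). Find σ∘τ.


σ∘τ: apply τ first, then σ
1 →τ 1 →σ 2
2 →τ 3 →σ 3
3 →τ 2 →σ 1

σ∘τ = [2 3 1]


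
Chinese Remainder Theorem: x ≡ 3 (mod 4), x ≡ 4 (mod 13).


m₁ = 4, m₂ = 13, gcd = 1, so CRT applies. M = m₁·m₂ = 52
Let M₁ = M/m₁ = 13, M₂ = M/m₂ = 4
Find y₁ ≡ M₁⁻¹ (mod m₁): 13⁻¹ ≡ 1 (mod 4)
Find y₂ ≡ M₂⁻¹ (mod m₂): 4⁻¹ ≡ 10 (mod 13)
x = a₁·M₁·y₁ + a₂·M₂·y₂ = 3·13·1 + 4·4·10 = 199
Reduce mod 52: x ≡ 43
Check: 43 mod 4 = 3 ✓, 43 mod 13 = 4 ✓

x ≡ 43 (mod 52)


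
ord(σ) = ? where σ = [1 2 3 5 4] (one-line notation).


Cycle decomposition: (4 5)
Cycle lengths: 2
Order = lcm(2) = 2

ord(σ) = 2


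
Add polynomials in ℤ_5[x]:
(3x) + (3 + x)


Add coefficients mod 5:
x^0: 0 + 3 = 3 (mod 5)
x^1: 3 + 1 = 4 (mod 5)
Result: 3 + 4x

f + g = 3 + 4x


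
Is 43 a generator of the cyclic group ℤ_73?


g generates ℤ_n iff gcd(g, n) = 1
gcd(43, 73) = 1
Since gcd = 1, 43 is a generator.

Yes, 43 generates ℤ_73


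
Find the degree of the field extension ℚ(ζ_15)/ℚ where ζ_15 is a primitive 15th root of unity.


[ℚ(ζ_n):ℚ] = deg Φ_n(x) = φ(n). Here φ(15) = 8

[ℚ(ζ_15)/ℚ where ζ_15 is a primitive 15th root of unity] = 8


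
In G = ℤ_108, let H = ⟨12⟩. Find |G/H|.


|⟨12⟩| = n / gcd(12, 108) = 108 / 12 = 9
H is normal (ℤ_108 is abelian).
|G/H| = |G| / |H| = 108 / 9 = 12

|G/H| = 12


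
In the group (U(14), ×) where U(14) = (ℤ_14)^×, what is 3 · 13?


Operation: multiplication mod 14
3 · 13 = (a × b) mod 14 with a = 3, b = 13

3 · 13 = 11


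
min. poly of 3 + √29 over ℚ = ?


Let α = 3 + √29. Then α - 3 = √29, so (α - 3)² = 29, giving α² - 6α - 20 = 0. Degree 2 and α ∉ ℚ, so this is the minimal polynomial.

Minimal polynomial: x² - 6x - 20


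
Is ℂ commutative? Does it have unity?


ℂ is a field: commutative, has unity, every nonzero element is a unit (hence an integral domain)
Commutative: Yes
Integral domain: Yes
Has unity: Yes

ℂ: Commutative=Yes, Unity=Yes


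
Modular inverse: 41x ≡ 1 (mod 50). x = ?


Use the extended Euclidean algorithm to write 1 = 41·s + 50·t; then s mod 50 is the inverse.
Euclidean algorithm:
  41 = 0·50 + 41
  50 = 1·41 + 9
  41 = 4·9 + 5
  9 = 1·5 + 4
  5 = 1·4 + 1
  4 = 4·1 + 0
gcd(41,50) = 1
Back-substitution gives: 41·(11) + 50·(-9) = 1
So 41⁻¹ ≡ 11 ≡ 11 (mod 50)
Check: 41 × 11 = 451 ≡ 1 (mod 50) ✓

41⁻¹ ≡ 11 (mod 50)


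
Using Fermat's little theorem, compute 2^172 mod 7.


Fermat's little theorem: if p is prime and gcd(a,p)=1, then a^(p-1) ≡ 1 (mod p)
p = 7 is prime, gcd(2,7) = 1
Reduce exponent: 172 mod 6 = 4
So 2^172 ≡ 2^4 (mod 7)
2^4 mod 7 = 2

2^172 ≡ 2 (mod 7)


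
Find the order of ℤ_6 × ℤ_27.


|A × B| = |A| · |B|
|ℤ_6 × ℤ_27| = 6 × 27 = 162

|ℤ_6 × ℤ_27| = 162


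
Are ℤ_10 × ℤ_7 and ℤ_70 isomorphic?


Comparing ℤ_10 × ℤ_7 and ℤ_70:
gcd(10,7) = 1, so ℤ_10 × ℤ_7 ≅ ℤ_70 (CRT)

Yes, ℤ_10 × ℤ_7 ≅ ℤ_70


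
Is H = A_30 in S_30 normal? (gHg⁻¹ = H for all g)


H = A_30 in S_30
A_30 has index 2 in S_30, and every subgroup of index 2 is normal

Yes, normal subgroup


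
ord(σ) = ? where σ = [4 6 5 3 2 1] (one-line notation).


Cycle decomposition: (1 4 3 5 2 6)
Cycle lengths: 6
Order = lcm(6) = 6

ord(σ) = 6


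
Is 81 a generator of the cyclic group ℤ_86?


g generates ℤ_n iff gcd(g, n) = 1
gcd(81, 86) = 1
Since gcd = 1, 81 is a generator.

Yes, 81 generates ℤ_86


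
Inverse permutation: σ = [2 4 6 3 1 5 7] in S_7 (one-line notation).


To find σ⁻¹, swap domain and range:
σ(1) = 2 → σ⁻¹(2) = 1
σ(2) = 4 → σ⁻¹(4) = 2
σ(3) = 6 → σ⁻¹(6) = 3
σ(4) = 3 → σ⁻¹(3) = 4
σ(5) = 1 → σ⁻¹(1) = 5
σ(6) = 5 → σ⁻¹(5) = 6
σ(7) = 7 → σ⁻¹(7) = 7

σ⁻¹ = [5 1 4 2 6 3 7]


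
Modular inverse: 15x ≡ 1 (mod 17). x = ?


Use the extended Euclidean algorithm to write 1 = 15·s + 17·t; then s mod 17 is the inverse.
Euclidean algorithm:
  15 = 0·17 + 15
  17 = 1·15 + 2
  15 = 7·2 + 1
  2 = 2·1 + 0
gcd(15,17) = 1
Back-substitution gives: 15·(8) + 17·(-7) = 1
So 15⁻¹ ≡ 8 ≡ 8 (mod 17)
Check: 15 × 8 = 120 ≡ 1 (mod 17) ✓

15⁻¹ ≡ 8 (mod 17)


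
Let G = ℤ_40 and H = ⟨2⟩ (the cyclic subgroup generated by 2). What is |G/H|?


|⟨2⟩| = n / gcd(2, 40) = 40 / 2 = 20
H is normal (ℤ_40 is abelian).
|G/H| = |G| / |H| = 40 / 20 = 2

|G/H| = 2


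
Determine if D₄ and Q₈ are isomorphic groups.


Comparing D₄ and Q₈:
D₄ has 5 elements of order 2; Q₈ has only 1

No, D₄ ≇ Q₈


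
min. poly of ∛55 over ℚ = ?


∛55 satisfies x³ - 55 = 0, irreducible over ℚ (no rational root; 55 is not a perfect cube)

Minimal polynomial: x³ - 55


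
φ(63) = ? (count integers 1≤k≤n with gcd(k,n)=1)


Factor n: 63 = 3^2 × 7
φ(n) = n · ∏(1 - 1/p) over distinct primes p | n
φ(63) = 63 · (1 - 1/3) · (1 - 1/7) = 36

φ(63) = 36


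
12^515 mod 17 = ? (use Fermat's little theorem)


Fermat's little theorem: if p is prime and gcd(a,p)=1, then a^(p-1) ≡ 1 (mod p)
p = 17 is prime, gcd(12,17) = 1
Reduce exponent: 515 mod 16 = 3
So 12^515 ≡ 12^3 (mod 17)
12^3 mod 17 = 11

12^515 ≡ 11 (mod 17)


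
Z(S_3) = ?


Z(G) = {g ∈ G | gx = xg for all x ∈ G}
S_n is non-abelian for n ≥ 3; Z(S_3) is trivial

Z(S_3) = {e}


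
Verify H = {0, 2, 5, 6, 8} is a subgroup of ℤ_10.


Subgroup test for H = {0, 2, 5, 6, 8} in (ℤ_10, +):
(1) 0 ∈ H? Yes
(2) Closure: for all a,b ∈ H, (a+b) mod 10 ∈ H? No  [counterexample: 2 + 2 = 4 ∉ H]
(3) Inverses: for all a ∈ H, -a mod 10 ∈ H? No

No, H is not a subgroup of ℤ_10


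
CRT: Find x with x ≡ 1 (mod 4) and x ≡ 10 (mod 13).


m₁ = 4, m₂ = 13, gcd = 1, so CRT applies. M = m₁·m₂ = 52
Let M₁ = M/m₁ = 13, M₂ = M/m₂ = 4
Find y₁ ≡ M₁⁻¹ (mod m₁): 13⁻¹ ≡ 1 (mod 4)
Find y₂ ≡ M₂⁻¹ (mod m₂): 4⁻¹ ≡ 10 (mod 13)
x = a₁·M₁·y₁ + a₂·M₂·y₂ = 1·13·1 + 10·4·10 = 413
Reduce mod 52: x ≡ 49
Check: 49 mod 4 = 1 ✓, 49 mod 13 = 10 ✓

x ≡ 49 (mod 52)


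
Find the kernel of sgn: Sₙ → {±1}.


Kernel = preimage of identity
ker(sgn) = even permutations = Aₙ

ker(sgn) = Aₙ


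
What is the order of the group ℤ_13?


ℤ_n has n elements.

|ℤ_13| = 13


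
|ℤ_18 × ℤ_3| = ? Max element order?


|ℤ_18 × ℤ_3| = 18 × 3 = 54
Max element order = lcm(18,3) = 18
Cyclic? No (gcd=3)

|ℤ_18×ℤ_3| = 54, max element order = 18


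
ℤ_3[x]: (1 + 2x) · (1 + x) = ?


Expand and collect like terms; reduce coefficients mod 3:
x^0: 1·1 = 1 ≡ 1 (mod 3)
x^1: 1·1 + 2·1 = 3 ≡ 0 (mod 3)
x^2: 2·1 = 2 ≡ 2 (mod 3)
Result: 1 + 2x^2

f · g = 1 + 2x^2


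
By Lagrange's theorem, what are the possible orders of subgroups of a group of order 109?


Lagrange's theorem: |H| divides |G|
|G| = 109
Divisors of 109: 1, 109

Possible subgroup orders: {1, 109}


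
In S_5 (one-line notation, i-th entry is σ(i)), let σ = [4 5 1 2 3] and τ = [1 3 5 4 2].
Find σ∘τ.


σ∘τ: apply τ first, then σ
1 →τ 1 →σ 4
2 →τ 3 →σ 1
3 →τ 5 →σ 3
4 →τ 4 →σ 2
5 →τ 2 →σ 5

σ∘τ = [4 1 3 2 5]


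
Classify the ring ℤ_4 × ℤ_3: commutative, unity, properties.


Direct product ring; commutative with unity (1,1); but (1,0)·(0,1) = (0,0) gives zero divisors, so not an integral domain
Commutative: Yes
Integral domain: No
Has unity: Yes

ℤ_4 × ℤ_3: Commutative=Yes, Unity=Yes


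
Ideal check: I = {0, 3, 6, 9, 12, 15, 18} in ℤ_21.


Check ideal conditions for I = {0, 3, 6, 9, 12, 15, 18} in ℤ_21:
(1) I is an additive subgroup? Yes
(2) For r ∈ ℤ_21 and a ∈ I: r·a ∈ I? Yes

Yes, I is an ideal of ℤ_21


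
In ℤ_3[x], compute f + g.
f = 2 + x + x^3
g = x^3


Add coefficients mod 3:
x^0: 2 + 0 = 2 (mod 3)
x^1: 1 + 0 = 1 (mod 3)
x^2: 0 + 0 = 0 (mod 3)
x^3: 1 + 1 = 2 (mod 3)
Result: 2 + x + 2x^3

f + g = 2 + x + 2x^3


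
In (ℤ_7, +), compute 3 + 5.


Operation: addition mod 7
3 + 5 = (a + b) mod 7 with a = 3, b = 5

3 + 5 = 1


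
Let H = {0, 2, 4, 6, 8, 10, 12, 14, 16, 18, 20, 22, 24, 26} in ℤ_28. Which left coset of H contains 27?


27 + H = {27 + h (mod 28) : h ∈ H}
27+0=27, 27+2=1, 27+4=3, 27+6=5, 27+8=7, 27+10=9, 27+12=11, 27+14=13, 27+16=15, 27+18=17, 27+20=19, 27+22=21, 27+24=23, 27+26=25
27 + H = {1, 3, 5, 7, 9, 11, 13, 15, 17, 19, 21, 23, 25, 27} = 1 + H

27 + H = {1, 3, 5, 7, 9, 11, 13, 15, 17, 19, 21, 23, 25, 27}


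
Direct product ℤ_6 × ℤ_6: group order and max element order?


|ℤ_6 × ℤ_6| = 6 × 6 = 36
Max element order = lcm(6,6) = 6
Cyclic? No (gcd=6)

|ℤ_6×ℤ_6| = 36, max element order = 6


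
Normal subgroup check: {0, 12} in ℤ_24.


H = {0, 12} in ℤ_24
ℤ_24 is abelian; every subgroup of an abelian group is normal

Yes, normal subgroup


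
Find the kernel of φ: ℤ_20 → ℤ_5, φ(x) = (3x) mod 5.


Kernel = preimage of identity
ker(φ) = {x ∈ ℤ_20 : 3x ≡ 0 (mod 5)}. Since 5 | 20, φ is well-defined. The kernel is the cyclic subgroup ⟨5⟩ of ℤ_20 (order 4), i.e. {0, 5, 10, 15}

ker(φ) = {0, 5, 10, 15}


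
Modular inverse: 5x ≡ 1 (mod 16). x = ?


Use the extended Euclidean algorithm to write 1 = 5·s + 16·t; then s mod 16 is the inverse.
Euclidean algorithm:
  5 = 0·16 + 5
  16 = 3·5 + 1
  5 = 5·1 + 0
gcd(5,16) = 1
Back-substitution gives: 5·(-3) + 16·(1) = 1
So 5⁻¹ ≡ -3 ≡ 13 (mod 16)
Check: 5 × 13 = 65 ≡ 1 (mod 16) ✓

5⁻¹ ≡ 13 (mod 16)


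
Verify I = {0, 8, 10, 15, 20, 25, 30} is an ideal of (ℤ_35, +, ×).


Check ideal conditions for I = {0, 8, 10, 15, 20, 25, 30} in ℤ_35:
(1) I is an additive subgroup? No
(2) For r ∈ ℤ_35 and a ∈ I: r·a ∈ I? No  [counterexample: r=2, a=8, r·a mod 35 = 16 ∉ I]

No, I is not an ideal of ℤ_35


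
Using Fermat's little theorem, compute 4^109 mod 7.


Fermat's little theorem: if p is prime and gcd(a,p)=1, then a^(p-1) ≡ 1 (mod p)
p = 7 is prime, gcd(4,7) = 1
Reduce exponent: 109 mod 6 = 1
So 4^109 ≡ 4^1 (mod 7)
4^1 mod 7 = 4

4^109 ≡ 4 (mod 7)


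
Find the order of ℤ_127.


ℤ_n has n elements.

|ℤ_127| = 127


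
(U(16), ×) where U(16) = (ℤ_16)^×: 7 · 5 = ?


Operation: multiplication mod 16
7 · 5 = (a × b) mod 16 with a = 7, b = 5

7 · 5 = 3


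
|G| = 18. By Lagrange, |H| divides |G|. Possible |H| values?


Lagrange's theorem: |H| divides |G|
|G| = 18
Divisors of 18: 1, 2, 3, 6, 9, 18

Possible subgroup orders: {1, 2, 3, 6, 9, 18}


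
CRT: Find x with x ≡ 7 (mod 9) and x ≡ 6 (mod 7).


m₁ = 9, m₂ = 7, gcd = 1, so CRT applies. M = m₁·m₂ = 63
Let M₁ = M/m₁ = 7, M₂ = M/m₂ = 9
Find y₁ ≡ M₁⁻¹ (mod m₁): 7⁻¹ ≡ 4 (mod 9)
Find y₂ ≡ M₂⁻¹ (mod m₂): 9⁻¹ ≡ 4 (mod 7)
x = a₁·M₁·y₁ + a₂·M₂·y₂ = 7·7·4 + 6·9·4 = 412
Reduce mod 63: x ≡ 34
Check: 34 mod 9 = 7 ✓, 34 mod 7 = 6 ✓

x ≡ 34 (mod 63)


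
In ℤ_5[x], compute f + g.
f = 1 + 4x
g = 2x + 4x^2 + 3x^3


Add coefficients mod 5:
x^0: 1 + 0 = 1 (mod 5)
x^1: 4 + 2 = 1 (mod 5)
x^2: 0 + 4 = 4 (mod 5)
x^3: 0 + 3 = 3 (mod 5)
Result: 1 + x + 4x^2 + 3x^3

f + g = 1 + x + 4x^2 + 3x^3


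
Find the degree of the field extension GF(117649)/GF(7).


GF(117649) = GF(7^6), so the extension degree is 6

[GF(117649)/GF(7)] = 6


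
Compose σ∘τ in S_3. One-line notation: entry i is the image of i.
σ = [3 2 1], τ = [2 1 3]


σ∘τ: apply τ first, then σ
1 →τ 2 →σ 2
2 →τ 1 →σ 3
3 →τ 3 →σ 1

σ∘τ = [2 3 1]


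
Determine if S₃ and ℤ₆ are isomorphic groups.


Comparing S₃ and ℤ₆:
S₃ is non-abelian, ℤ₆ is abelian

No, S₃ ≇ ℤ₆


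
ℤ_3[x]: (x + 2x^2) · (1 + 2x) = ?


Expand and collect like terms; reduce coefficients mod 3:
x^0: 0·1 = 0 ≡ 0 (mod 3)
x^1: 0·2 + 1·1 = 1 ≡ 1 (mod 3)
x^2: 1·2 + 2·1 = 4 ≡ 1 (mod 3)
x^3: 2·2 = 4 ≡ 1 (mod 3)
Result: x + x^2 + x^3

f · g = x + x^2 + x^3


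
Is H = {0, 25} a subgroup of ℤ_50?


Subgroup test for H = {0, 25} in (ℤ_50, +):
(1) 0 ∈ H? Yes
(2) Closure: for all a,b ∈ H, (a+b) mod 50 ∈ H? Yes
(3) Inverses: for all a ∈ H, -a mod 50 ∈ H? Yes

Yes, H is a subgroup of ℤ_50


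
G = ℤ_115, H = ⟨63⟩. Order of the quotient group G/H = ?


|⟨63⟩| = n / gcd(63, 115) = 115 / 1 = 115
H is normal (ℤ_115 is abelian).
|G/H| = |G| / |H| = 115 / 115 = 1

|G/H| = 1


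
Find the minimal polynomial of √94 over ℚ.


√94 satisfies x² - 94 = 0, irreducible over ℚ since 94 is squarefree

Minimal polynomial: x² - 94


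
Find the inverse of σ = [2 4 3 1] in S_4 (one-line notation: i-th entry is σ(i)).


To find σ⁻¹, swap domain and range:
σ(1) = 2 → σ⁻¹(2) = 1
σ(2) = 4 → σ⁻¹(4) = 2
σ(3) = 3 → σ⁻¹(3) = 3
σ(4) = 1 → σ⁻¹(1) = 4

σ⁻¹ = [4 1 3 2]


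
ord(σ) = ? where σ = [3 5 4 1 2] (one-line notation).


Cycle decomposition: (1 3 4) (2 5)
Cycle lengths: 3, 2
Order = lcm(3, 2) = 6

ord(σ) = 6


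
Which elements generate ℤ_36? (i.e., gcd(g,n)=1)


g generates ℤ_n iff gcd(g,n) = 1
Prime factors of 36: 2, 3
Generators are g ∈ {1,...,35} not divisible by any of these primes.
Generators: {1, 5, 7, 11, 13, 17, 19, 23, 25, 29, 31, 35}
Number of generators = φ(36) = 12

Generators of ℤ_36 = {1, 5, 7, 11, 13, 17, 19, 23, 25, 29, 31, 35}


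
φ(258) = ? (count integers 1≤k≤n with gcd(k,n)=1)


Factor n: 258 = 2 × 3 × 43
φ(n) = n · ∏(1 - 1/p) over distinct primes p | n
φ(258) = 258 · (1 - 1/2) · (1 - 1/3) · (1 - 1/43) = 84

φ(258) = 84


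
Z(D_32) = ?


Z(G) = {g ∈ G | gx = xg for all x ∈ G}
For even n, Z(D_n) = {e, r^(n/2)}: the 180° rotation r^16 commutes with every reflection and rotation

Z(D_32) = {e, r^16}


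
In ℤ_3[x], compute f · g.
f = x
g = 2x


Expand and collect like terms; reduce coefficients mod 3:
x^0: 0·0 = 0 ≡ 0 (mod 3)
x^1: 0·2 + 1·0 = 0 ≡ 0 (mod 3)
x^2: 1·2 = 2 ≡ 2 (mod 3)
Result: 2x^2

f · g = 2x^2


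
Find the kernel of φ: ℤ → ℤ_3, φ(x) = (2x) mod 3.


Kernel = preimage of identity
ker(φ) = {x ∈ ℤ : 2x ≡ 0 (mod 3)}. gcd(2,3) = 1, so 2x ≡ 0 (mod 3) ⟺ x ≡ 0 (mod 3/1 = 3). Hence ker(φ) = 3ℤ

ker(φ) = 3ℤ


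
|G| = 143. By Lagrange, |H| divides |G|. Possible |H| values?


Lagrange's theorem: |H| divides |G|
|G| = 143
Divisors of 143: 1, 11, 13, 143

Possible subgroup orders: {1, 11, 13, 143}


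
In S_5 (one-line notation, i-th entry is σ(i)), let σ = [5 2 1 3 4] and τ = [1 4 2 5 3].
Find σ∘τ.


σ∘τ: apply τ first, then σ
1 →τ 1 →σ 5
2 →τ 4 →σ 3
3 →τ 2 →σ 2
4 →τ 5 →σ 4
5 →τ 3 →σ 1

σ∘τ = [5 3 2 4 1]


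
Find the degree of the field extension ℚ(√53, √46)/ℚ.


[ℚ(√53,√46):ℚ] = [ℚ(√53,√46):ℚ(√53)]·[ℚ(√53):ℚ] = 2·2 = 4

[ℚ(√53, √46)/ℚ] = 4


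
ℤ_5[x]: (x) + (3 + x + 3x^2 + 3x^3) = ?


Add coefficients mod 5:
x^0: 0 + 3 = 3 (mod 5)
x^1: 1 + 1 = 2 (mod 5)
x^2: 0 + 3 = 3 (mod 5)
x^3: 0 + 3 = 3 (mod 5)
Result: 3 + 2x + 3x^2 + 3x^3

f + g = 3 + 2x + 3x^2 + 3x^3


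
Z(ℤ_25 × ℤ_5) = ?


Z(G) = {g ∈ G | gx = xg for all x ∈ G}
Direct product of abelian groups is abelian, so Z(G) = G

Z(ℤ_25 × ℤ_5) = ℤ_25 × ℤ_5


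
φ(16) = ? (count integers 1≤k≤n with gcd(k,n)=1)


φ(n) = count of k ∈ {1,...,n} with gcd(k,n)=1
Coprimes to 16: {1, 3, 5, 7, 9, 11, 13, 15}
Count: 8

φ(16) = 8


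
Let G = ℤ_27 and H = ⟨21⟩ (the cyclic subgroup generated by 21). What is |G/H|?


|⟨21⟩| = n / gcd(21, 27) = 27 / 3 = 9
H is normal (ℤ_27 is abelian).
|G/H| = |G| / |H| = 27 / 9 = 3

|G/H| = 3


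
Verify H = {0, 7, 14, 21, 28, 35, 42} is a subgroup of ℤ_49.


Subgroup test for H = {0, 7, 14, 21, 28, 35, 42} in (ℤ_49, +):
(1) 0 ∈ H? Yes
(2) Closure: for all a,b ∈ H, (a+b) mod 49 ∈ H? Yes
(3) Inverses: for all a ∈ H, -a mod 49 ∈ H? Yes

Yes, H is a subgroup of ℤ_49


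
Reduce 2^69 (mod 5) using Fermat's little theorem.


Fermat's little theorem: if p is prime and gcd(a,p)=1, then a^(p-1) ≡ 1 (mod p)
p = 5 is prime, gcd(2,5) = 1
Reduce exponent: 69 mod 4 = 1
So 2^69 ≡ 2^1 (mod 5)
2^1 mod 5 = 2

2^69 ≡ 2 (mod 5)


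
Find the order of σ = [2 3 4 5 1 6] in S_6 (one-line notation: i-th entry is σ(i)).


Cycle decomposition: (1 2 3 4 5)
Cycle lengths: 5
Order = lcm(5) = 5

ord(σ) = 5


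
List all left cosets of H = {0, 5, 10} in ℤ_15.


H = {0, 5, 10}, |H| = 3
Number of cosets = |G|/|H| = 15/3 = 5
0 + H = {0, 5, 10}
1 + H = {1, 6, 11}
2 + H = {2, 7, 12}
3 + H = {3, 8, 13}
4 + H = {4, 9, 14}

Cosets: 0+H={0,5,10}; 1+H={1,6,11}; 2+H={2,7,12}; 3+H={3,8,13}; 4+H={4,9,14}


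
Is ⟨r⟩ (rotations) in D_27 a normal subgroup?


H = ⟨r⟩ (rotations) in D_27
The rotation subgroup ⟨r⟩ has index 2 in D_27, so it is normal

Yes, normal subgroup


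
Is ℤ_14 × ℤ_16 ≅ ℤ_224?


Comparing ℤ_14 × ℤ_16 and ℤ_224:
gcd(14,16) = 2 ≠ 1. Max element order in ℤ_14×ℤ_16 is lcm(14,16) = 112 < 224, so it has no element of order 224

No, ℤ_14 × ℤ_16 ≇ ℤ_224


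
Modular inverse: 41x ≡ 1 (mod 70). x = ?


Use the extended Euclidean algorithm to write 1 = 41·s + 70·t; then s mod 70 is the inverse.
Euclidean algorithm:
  41 = 0·70 + 41
  70 = 1·41 + 29
  41 = 1·29 + 12
  29 = 2·12 + 5
  12 = 2·5 + 2
  5 = 2·2 + 1
  2 = 2·1 + 0
gcd(41,70) = 1
Back-substitution gives: 41·(-29) + 70·(17) = 1
So 41⁻¹ ≡ -29 ≡ 41 (mod 70)
Check: 41 × 41 = 1681 ≡ 1 (mod 70) ✓

41⁻¹ ≡ 41 (mod 70)


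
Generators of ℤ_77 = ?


g generates ℤ_n iff gcd(g,n) = 1
Prime factors of 77: 7, 11
Generators are g ∈ {1,...,76} not divisible by any of these primes.
Generators: {1, 2, 3, 4, 5, 6, 8, 9, 10, 12, 13, 15, 16, 17, 18, 19, 20, 23, 24, 25, 26, 27, 29, 30, 31, 32, 34, 36, 37, 38, 39, 40, 41, 43, 45, 46, 47, 48, 50, 51, 52, 53, 54, 57, 58, 59, 60, 61, 62, 64, 65, 67, 68, 69, 71, 72, 73, 74, 75, 76}
Number of generators = φ(77) = 60

Generators of ℤ_77 = {1, 2, 3, 4, 5, 6, 8, 9, 10, 12, 13, 15, 16, 17, 18, 19, 20, 23, 24, 25, 26, 27, 29, 30, 31, 32, 34, 36, 37, 38, 39, 40, 41, 43, 45, 46, 47, 48, 50, 51, 52, 53, 54, 57, 58, 59, 60, 61, 62, 64, 65, 67, 68, 69, 71, 72, 73, 74, 75, 76}


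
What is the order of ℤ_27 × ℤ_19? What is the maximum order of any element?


|ℤ_27 × ℤ_19| = 27 × 19 = 513
Max element order = lcm(27,19) = 513
Cyclic? Yes (gcd=1)

|ℤ_27×ℤ_19| = 513, max element order = 513


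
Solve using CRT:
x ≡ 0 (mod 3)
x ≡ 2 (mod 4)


m₁ = 3, m₂ = 4, gcd = 1, so CRT applies. M = m₁·m₂ = 12
Let M₁ = M/m₁ = 4, M₂ = M/m₂ = 3
Find y₁ ≡ M₁⁻¹ (mod m₁): 4⁻¹ ≡ 1 (mod 3)
Find y₂ ≡ M₂⁻¹ (mod m₂): 3⁻¹ ≡ 3 (mod 4)
x = a₁·M₁·y₁ + a₂·M₂·y₂ = 0·4·1 + 2·3·3 = 18
Reduce mod 12: x ≡ 6
Check: 6 mod 3 = 0 ✓, 6 mod 4 = 2 ✓

x ≡ 6 (mod 12)


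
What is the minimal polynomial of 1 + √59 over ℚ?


Let α = 1 + √59. Then α - 1 = √59, so (α - 1)² = 59, giving α² - 2α - 58 = 0. Degree 2 and α ∉ ℚ, so this is the minimal polynomial.

Minimal polynomial: x² - 2x - 58


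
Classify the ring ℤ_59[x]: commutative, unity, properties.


ℤ_59 is a field (n prime), so ℤ_59[x] is a commutative integral domain with unity
Commutative: Yes
Integral domain: Yes
Has unity: Yes

ℤ_59[x]: Commutative=Yes, Unity=Yes


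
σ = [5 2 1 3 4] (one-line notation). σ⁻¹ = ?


To find σ⁻¹, swap domain and range:
σ(1) = 5 → σ⁻¹(5) = 1
σ(2) = 2 → σ⁻¹(2) = 2
σ(3) = 1 → σ⁻¹(1) = 3
σ(4) = 3 → σ⁻¹(3) = 4
σ(5) = 4 → σ⁻¹(4) = 5

σ⁻¹ = [3 2 4 5 1]


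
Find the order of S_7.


|S_n| = n! (number of permutations of n symbols)
|S_7| = 7! = 5040

|S_7| = 5040


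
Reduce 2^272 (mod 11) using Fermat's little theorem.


Fermat's little theorem: if p is prime and gcd(a,p)=1, then a^(p-1) ≡ 1 (mod p)
p = 11 is prime, gcd(2,11) = 1
Reduce exponent: 272 mod 10 = 2
So 2^272 ≡ 2^2 (mod 11)
2^2 mod 11 = 4

2^272 ≡ 4 (mod 11)


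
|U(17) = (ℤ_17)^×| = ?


U(n) is the group of units mod n; |U(n)| = φ(n)
|U(17)| = φ(17) = 16

|U(17) = (ℤ_17)^×| = 16


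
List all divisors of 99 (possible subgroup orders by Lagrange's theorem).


Lagrange's theorem: |H| divides |G|
|G| = 99
Divisors of 99: 1, 3, 9, 11, 33, 99

Possible subgroup orders: {1, 3, 9, 11, 33, 99}


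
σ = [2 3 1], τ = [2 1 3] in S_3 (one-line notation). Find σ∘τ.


σ∘τ: apply τ first, then σ
1 →τ 2 →σ 3
2 →τ 1 →σ 2
3 →τ 3 →σ 1

σ∘τ = [3 2 1]


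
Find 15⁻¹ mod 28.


Use the extended Euclidean algorithm to write 1 = 15·s + 28·t; then s mod 28 is the inverse.
Euclidean algorithm:
  15 = 0·28 + 15
  28 = 1·15 + 13
  15 = 1·13 + 2
  13 = 6·2 + 1
  2 = 2·1 + 0
gcd(15,28) = 1
Back-substitution gives: 15·(-13) + 28·(7) = 1
So 15⁻¹ ≡ -13 ≡ 15 (mod 28)
Check: 15 × 15 = 225 ≡ 1 (mod 28) ✓

15⁻¹ ≡ 15 (mod 28)


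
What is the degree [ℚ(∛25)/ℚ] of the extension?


∛25 has minimal polynomial x³ - 25 (irreducible over ℚ since 25 is not a perfect cube)

[ℚ(∛25)/ℚ] = 3


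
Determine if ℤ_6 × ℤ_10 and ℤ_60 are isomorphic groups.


Comparing ℤ_6 × ℤ_10 and ℤ_60:
gcd(6,10) = 2 ≠ 1. Max element order in ℤ_6×ℤ_10 is lcm(6,10) = 30 < 60, so it has no element of order 60

No, ℤ_6 × ℤ_10 ≇ ℤ_60


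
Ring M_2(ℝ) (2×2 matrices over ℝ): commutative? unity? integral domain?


Matrix multiplication is non-commutative for n ≥ 2; the identity matrix I is the unity; singular matrices give zero divisors, so not an integral domain
Commutative: No
Integral domain: No
Has unity: Yes

M_2(ℝ) (2×2 matrices over ℝ): Commutative=No, Unity=Yes


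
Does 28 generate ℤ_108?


g generates ℤ_n iff gcd(g, n) = 1
gcd(28, 108) = 4
Since gcd = 4 ≠ 1, ⟨28⟩ has order 27 < 108, so 28 is not a generator.

No, 28 does not generate ℤ_108


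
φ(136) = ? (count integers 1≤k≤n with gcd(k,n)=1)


Factor n: 136 = 2^3 × 17
φ(n) = n · ∏(1 - 1/p) over distinct primes p | n
φ(136) = 136 · (1 - 1/2) · (1 - 1/17) = 64

φ(136) = 64


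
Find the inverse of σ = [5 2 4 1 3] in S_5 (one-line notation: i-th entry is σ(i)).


To find σ⁻¹, swap domain and range:
σ(1) = 5 → σ⁻¹(5) = 1
σ(2) = 2 → σ⁻¹(2) = 2
σ(3) = 4 → σ⁻¹(4) = 3
σ(4) = 1 → σ⁻¹(1) = 4
σ(5) = 3 → σ⁻¹(3) = 5

σ⁻¹ = [4 2 5 3 1]


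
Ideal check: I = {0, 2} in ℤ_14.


Check ideal conditions for I = {0, 2} in ℤ_14:
(1) I is an additive subgroup? No
(2) For r ∈ ℤ_14 and a ∈ I: r·a ∈ I? No  [counterexample: r=2, a=2, r·a mod 14 = 4 ∉ I]

No, I is not an ideal of ℤ_14


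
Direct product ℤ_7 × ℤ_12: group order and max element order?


|ℤ_7 × ℤ_12| = 7 × 12 = 84
Max element order = lcm(7,12) = 84
Cyclic? Yes (gcd=1)

|ℤ_7×ℤ_12| = 84, max element order = 84


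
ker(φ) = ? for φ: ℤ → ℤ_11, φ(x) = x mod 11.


Kernel = preimage of identity
ker(φ) = {x ∈ ℤ : x ≡ 0 (mod 11)} = 11ℤ = {0, ±11, ±22, ...}

ker(φ) = 11ℤ


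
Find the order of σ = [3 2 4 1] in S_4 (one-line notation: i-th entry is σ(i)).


Cycle decomposition: (1 3 4)
Cycle lengths: 3
Order = lcm(3) = 3

ord(σ) = 3


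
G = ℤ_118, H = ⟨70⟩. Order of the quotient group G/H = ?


|⟨70⟩| = n / gcd(70, 118) = 118 / 2 = 59
H is normal (ℤ_118 is abelian).
|G/H| = |G| / |H| = 118 / 59 = 2

|G/H| = 2


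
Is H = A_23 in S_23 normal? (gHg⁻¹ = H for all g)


H = A_23 in S_23
A_23 has index 2 in S_23, and every subgroup of index 2 is normal

Yes, normal subgroup


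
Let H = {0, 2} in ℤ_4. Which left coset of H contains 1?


1 + H = {1 + h (mod 4) : h ∈ H}
1+0=1, 1+2=3

1 + H = {1, 3}


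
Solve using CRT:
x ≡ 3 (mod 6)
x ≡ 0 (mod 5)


m₁ = 6, m₂ = 5, gcd = 1, so CRT applies. M = m₁·m₂ = 30
Let M₁ = M/m₁ = 5, M₂ = M/m₂ = 6
Find y₁ ≡ M₁⁻¹ (mod m₁): 5⁻¹ ≡ 5 (mod 6)
Find y₂ ≡ M₂⁻¹ (mod m₂): 6⁻¹ ≡ 1 (mod 5)
x = a₁·M₁·y₁ + a₂·M₂·y₂ = 3·5·5 + 0·6·1 = 75
Reduce mod 30: x ≡ 15
Check: 15 mod 6 = 3 ✓, 15 mod 5 = 0 ✓

x ≡ 15 (mod 30)


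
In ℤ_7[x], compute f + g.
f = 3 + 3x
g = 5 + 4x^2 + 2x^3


Add coefficients mod 7:
x^0: 3 + 5 = 1 (mod 7)
x^1: 3 + 0 = 3 (mod 7)
x^2: 0 + 4 = 4 (mod 7)
x^3: 0 + 2 = 2 (mod 7)
Result: 1 + 3x + 4x^2 + 2x^3

f + g = 1 + 3x + 4x^2 + 2x^3


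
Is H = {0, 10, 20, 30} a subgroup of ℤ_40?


Subgroup test for H = {0, 10, 20, 30} in (ℤ_40, +):
(1) 0 ∈ H? Yes
(2) Closure: for all a,b ∈ H, (a+b) mod 40 ∈ H? Yes
(3) Inverses: for all a ∈ H, -a mod 40 ∈ H? Yes

Yes, H is a subgroup of ℤ_40


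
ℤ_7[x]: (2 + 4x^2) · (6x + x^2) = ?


Expand and collect like terms; reduce coefficients mod 7:
x^0: 2·0 = 0 ≡ 0 (mod 7)
x^1: 2·6 + 0·0 = 12 ≡ 5 (mod 7)
x^2: 2·1 + 0·6 + 4·0 = 2 ≡ 2 (mod 7)
x^3: 0·1 + 4·6 = 24 ≡ 3 (mod 7)
x^4: 4·1 = 4 ≡ 4 (mod 7)
Result: 5x + 2x^2 + 3x^3 + 4x^4

f · g = 5x + 2x^2 + 3x^3 + 4x^4


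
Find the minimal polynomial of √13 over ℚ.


√13 satisfies x² - 13 = 0, irreducible over ℚ since 13 is squarefree

Minimal polynomial: x² - 13


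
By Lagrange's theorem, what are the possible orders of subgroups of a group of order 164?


Lagrange's theorem: |H| divides |G|
|G| = 164
Divisors of 164: 1, 2, 4, 41, 82, 164

Possible subgroup orders: {1, 2, 4, 41, 82, 164}


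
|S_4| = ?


|S_n| = n! (number of permutations of n symbols)
|S_4| = 4! = 24

|S_4| = 24


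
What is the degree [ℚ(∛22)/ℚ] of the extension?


∛22 has minimal polynomial x³ - 22 (irreducible over ℚ since 22 is not a perfect cube)

[ℚ(∛22)/ℚ] = 3


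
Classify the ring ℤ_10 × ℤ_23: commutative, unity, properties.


Direct product ring; commutative with unity (1,1); but (1,0)·(0,1) = (0,0) gives zero divisors, so not an integral domain
Commutative: Yes
Integral domain: No
Has unity: Yes

ℤ_10 × ℤ_23: Commutative=Yes, Unity=Yes


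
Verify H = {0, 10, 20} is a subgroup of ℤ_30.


Subgroup test for H = {0, 10, 20} in (ℤ_30, +):
(1) 0 ∈ H? Yes
(2) Closure: for all a,b ∈ H, (a+b) mod 30 ∈ H? Yes
(3) Inverses: for all a ∈ H, -a mod 30 ∈ H? Yes

Yes, H is a subgroup of ℤ_30


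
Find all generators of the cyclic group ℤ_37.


g generates ℤ_n iff gcd(g,n) = 1
Prime factors of 37: 37
Generators are g ∈ {1,...,36} not divisible by any of these primes.
Generators: {1, 2, 3, 4, 5, 6, 7, 8, 9, 10, 11, 12, 13, 14, 15, 16, 17, 18, 19, 20, 21, 22, 23, 24, 25, 26, 27, 28, 29, 30, 31, 32, 33, 34, 35, 36}
Number of generators = φ(37) = 36

Generators of ℤ_37 = {1, 2, 3, 4, 5, 6, 7, 8, 9, 10, 11, 12, 13, 14, 15, 16, 17, 18, 19, 20, 21, 22, 23, 24, 25, 26, 27, 28, 29, 30, 31, 32, 33, 34, 35, 36}


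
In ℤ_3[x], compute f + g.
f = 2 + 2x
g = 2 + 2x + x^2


Add coefficients mod 3:
x^0: 2 + 2 = 1 (mod 3)
x^1: 2 + 2 = 1 (mod 3)
x^2: 0 + 1 = 1 (mod 3)
Result: 1 + x + x^2

f + g = 1 + x + x^2


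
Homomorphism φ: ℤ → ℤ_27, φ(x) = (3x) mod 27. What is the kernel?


Kernel = preimage of identity
ker(φ) = {x ∈ ℤ : 3x ≡ 0 (mod 27)}. gcd(3,27) = 3, so 3x ≡ 0 (mod 27) ⟺ x ≡ 0 (mod 27/3 = 9). Hence ker(φ) = 9ℤ

ker(φ) = 9ℤ


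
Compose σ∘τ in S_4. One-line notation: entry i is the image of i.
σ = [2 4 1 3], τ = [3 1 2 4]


σ∘τ: apply τ first, then σ
1 →τ 3 →σ 1
2 →τ 1 →σ 2
3 →τ 2 →σ 4
4 →τ 4 →σ 3

σ∘τ = [1 2 4 3]


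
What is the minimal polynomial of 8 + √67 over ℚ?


Let α = 8 + √67. Then α - 8 = √67, so (α - 8)² = 67, giving α² - 16α - 3 = 0. Degree 2 and α ∉ ℚ, so this is the minimal polynomial.

Minimal polynomial: x² - 16x - 3


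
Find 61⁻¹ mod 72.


Use the extended Euclidean algorithm to write 1 = 61·s + 72·t; then s mod 72 is the inverse.
Euclidean algorithm:
  61 = 0·72 + 61
  72 = 1·61 + 11
  61 = 5·11 + 6
  11 = 1·6 + 5
  6 = 1·5 + 1
  5 = 5·1 + 0
gcd(61,72) = 1
Back-substitution gives: 61·(13) + 72·(-11) = 1
So 61⁻¹ ≡ 13 ≡ 13 (mod 72)
Check: 61 × 13 = 793 ≡ 1 (mod 72) ✓

61⁻¹ ≡ 13 (mod 72)


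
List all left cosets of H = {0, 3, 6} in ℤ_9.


H = {0, 3, 6}, |H| = 3
Number of cosets = |G|/|H| = 9/3 = 3
0 + H = {0, 3, 6}
1 + H = {1, 4, 7}
2 + H = {2, 5, 8}

Cosets: 0+H={0,3,6}; 1+H={1,4,7}; 2+H={2,5,8}


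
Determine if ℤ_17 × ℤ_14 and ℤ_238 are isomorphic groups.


Comparing ℤ_17 × ℤ_14 and ℤ_238:
gcd(17,14) = 1, so ℤ_17 × ℤ_14 ≅ ℤ_238 (CRT)

Yes, ℤ_17 × ℤ_14 ≅ ℤ_238


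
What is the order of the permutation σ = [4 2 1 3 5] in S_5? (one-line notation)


Cycle decomposition: (1 4 3)
Cycle lengths: 3
Order = lcm(3) = 3

ord(σ) = 3


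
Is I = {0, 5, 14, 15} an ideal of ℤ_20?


Check ideal conditions for I = {0, 5, 14, 15} in ℤ_20:
(1) I is an additive subgroup? No
(2) For r ∈ ℤ_20 and a ∈ I: r·a ∈ I? No  [counterexample: r=2, a=5, r·a mod 20 = 10 ∉ I]

No, I is not an ideal of ℤ_20


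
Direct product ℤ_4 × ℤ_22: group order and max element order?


|ℤ_4 × ℤ_22| = 4 × 22 = 88
Max element order = lcm(4,22) = 44
Cyclic? No (gcd=2)

|ℤ_4×ℤ_22| = 88, max element order = 44


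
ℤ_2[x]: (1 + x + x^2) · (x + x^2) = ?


Expand and collect like terms; reduce coefficients mod 2:
x^0: 1·0 = 0 ≡ 0 (mod 2)
x^1: 1·1 + 1·0 = 1 ≡ 1 (mod 2)
x^2: 1·1 + 1·1 + 1·0 = 2 ≡ 0 (mod 2)
x^3: 1·1 + 1·1 = 2 ≡ 0 (mod 2)
x^4: 1·1 = 1 ≡ 1 (mod 2)
Result: x + x^4

f · g = x + x^4
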